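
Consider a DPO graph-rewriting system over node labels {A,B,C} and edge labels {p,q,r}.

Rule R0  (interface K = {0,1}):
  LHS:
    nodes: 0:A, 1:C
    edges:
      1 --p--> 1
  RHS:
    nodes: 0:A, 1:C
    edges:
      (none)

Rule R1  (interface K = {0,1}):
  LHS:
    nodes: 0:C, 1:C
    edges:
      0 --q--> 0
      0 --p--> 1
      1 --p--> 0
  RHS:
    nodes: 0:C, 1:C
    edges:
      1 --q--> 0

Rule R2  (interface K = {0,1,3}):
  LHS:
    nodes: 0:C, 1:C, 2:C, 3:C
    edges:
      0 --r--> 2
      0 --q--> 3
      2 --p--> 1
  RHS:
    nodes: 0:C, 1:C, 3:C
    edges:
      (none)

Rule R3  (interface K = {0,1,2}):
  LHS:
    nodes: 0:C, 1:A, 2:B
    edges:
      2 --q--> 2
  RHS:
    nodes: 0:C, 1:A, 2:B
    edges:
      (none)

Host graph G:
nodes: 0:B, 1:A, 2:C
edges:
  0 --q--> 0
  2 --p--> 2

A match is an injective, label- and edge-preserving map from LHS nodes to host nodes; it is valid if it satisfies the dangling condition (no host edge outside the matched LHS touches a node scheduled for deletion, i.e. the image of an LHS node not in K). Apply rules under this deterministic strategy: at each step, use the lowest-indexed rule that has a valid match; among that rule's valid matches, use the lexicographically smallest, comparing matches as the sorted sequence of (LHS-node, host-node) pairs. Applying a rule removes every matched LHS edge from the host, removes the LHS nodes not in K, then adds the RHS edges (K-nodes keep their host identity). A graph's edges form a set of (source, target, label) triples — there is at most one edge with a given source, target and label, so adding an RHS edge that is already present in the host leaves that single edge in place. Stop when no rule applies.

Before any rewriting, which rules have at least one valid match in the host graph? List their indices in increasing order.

R0: 1 valid match — {0↦1, 1↦2}
R1: no valid match — LHS pattern not found
R2: no valid match — LHS pattern not found
R3: 1 valid match — {0↦2, 1↦1, 2↦0}

Answer: [R0,R3]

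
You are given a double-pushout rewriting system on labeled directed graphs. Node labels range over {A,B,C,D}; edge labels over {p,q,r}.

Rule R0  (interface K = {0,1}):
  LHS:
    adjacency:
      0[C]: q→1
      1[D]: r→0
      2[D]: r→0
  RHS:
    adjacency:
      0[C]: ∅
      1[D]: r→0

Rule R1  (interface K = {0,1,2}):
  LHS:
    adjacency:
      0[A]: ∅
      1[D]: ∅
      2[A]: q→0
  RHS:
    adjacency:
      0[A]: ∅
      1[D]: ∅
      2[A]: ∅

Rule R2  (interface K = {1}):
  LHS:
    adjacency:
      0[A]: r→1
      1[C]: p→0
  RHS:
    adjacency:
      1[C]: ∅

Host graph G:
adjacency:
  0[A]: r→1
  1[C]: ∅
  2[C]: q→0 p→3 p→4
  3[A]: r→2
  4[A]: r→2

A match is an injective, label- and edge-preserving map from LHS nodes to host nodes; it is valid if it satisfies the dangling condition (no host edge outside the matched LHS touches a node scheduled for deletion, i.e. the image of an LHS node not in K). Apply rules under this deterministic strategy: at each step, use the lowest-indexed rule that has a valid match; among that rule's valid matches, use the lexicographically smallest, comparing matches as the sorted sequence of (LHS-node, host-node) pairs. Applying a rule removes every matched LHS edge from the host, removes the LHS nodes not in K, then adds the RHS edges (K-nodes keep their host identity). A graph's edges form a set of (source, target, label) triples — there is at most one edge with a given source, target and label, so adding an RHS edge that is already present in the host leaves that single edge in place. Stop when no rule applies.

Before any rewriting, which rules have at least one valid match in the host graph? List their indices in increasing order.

R0: no valid match — LHS pattern not found
R1: no valid match — LHS pattern not found
R2: 2 valid matches — {0↦3, 1↦2}, {0↦4, 1↦2}

Answer: [R2]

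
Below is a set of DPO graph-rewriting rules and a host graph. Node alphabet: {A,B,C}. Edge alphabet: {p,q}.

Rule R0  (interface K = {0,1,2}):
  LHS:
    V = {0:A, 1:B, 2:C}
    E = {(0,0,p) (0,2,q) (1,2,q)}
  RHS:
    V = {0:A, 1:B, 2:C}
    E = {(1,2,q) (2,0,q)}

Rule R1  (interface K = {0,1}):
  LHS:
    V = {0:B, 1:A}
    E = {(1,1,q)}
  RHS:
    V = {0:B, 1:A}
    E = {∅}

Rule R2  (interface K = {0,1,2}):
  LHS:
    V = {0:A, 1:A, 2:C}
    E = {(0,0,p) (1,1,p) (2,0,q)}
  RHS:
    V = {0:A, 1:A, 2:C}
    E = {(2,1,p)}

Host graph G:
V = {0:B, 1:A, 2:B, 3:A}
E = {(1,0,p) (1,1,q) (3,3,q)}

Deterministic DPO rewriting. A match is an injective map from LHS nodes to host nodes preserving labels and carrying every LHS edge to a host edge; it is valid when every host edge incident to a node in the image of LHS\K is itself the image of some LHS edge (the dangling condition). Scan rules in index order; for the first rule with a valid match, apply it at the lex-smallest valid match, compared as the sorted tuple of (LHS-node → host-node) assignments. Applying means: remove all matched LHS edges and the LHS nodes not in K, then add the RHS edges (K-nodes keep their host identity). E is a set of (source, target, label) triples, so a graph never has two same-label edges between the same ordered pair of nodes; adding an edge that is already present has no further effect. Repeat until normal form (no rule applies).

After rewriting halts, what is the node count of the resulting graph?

[0] host  ⇒  4 nodes, 3 edges  {1-p->0 1-q->1 3-q->3}
[1] R1 @ {0↦0, 1↦1}  ⇒  4 nodes, 2 edges  {1-p->0 3-q->3}
[2] R1 @ {0↦0, 1↦3}  ⇒  4 nodes, 1 edges  {1-p->0}
normal form: no rule applies after step 2
NF nodes: {0:B, 1:A, 2:B, 3:A}

Answer: 4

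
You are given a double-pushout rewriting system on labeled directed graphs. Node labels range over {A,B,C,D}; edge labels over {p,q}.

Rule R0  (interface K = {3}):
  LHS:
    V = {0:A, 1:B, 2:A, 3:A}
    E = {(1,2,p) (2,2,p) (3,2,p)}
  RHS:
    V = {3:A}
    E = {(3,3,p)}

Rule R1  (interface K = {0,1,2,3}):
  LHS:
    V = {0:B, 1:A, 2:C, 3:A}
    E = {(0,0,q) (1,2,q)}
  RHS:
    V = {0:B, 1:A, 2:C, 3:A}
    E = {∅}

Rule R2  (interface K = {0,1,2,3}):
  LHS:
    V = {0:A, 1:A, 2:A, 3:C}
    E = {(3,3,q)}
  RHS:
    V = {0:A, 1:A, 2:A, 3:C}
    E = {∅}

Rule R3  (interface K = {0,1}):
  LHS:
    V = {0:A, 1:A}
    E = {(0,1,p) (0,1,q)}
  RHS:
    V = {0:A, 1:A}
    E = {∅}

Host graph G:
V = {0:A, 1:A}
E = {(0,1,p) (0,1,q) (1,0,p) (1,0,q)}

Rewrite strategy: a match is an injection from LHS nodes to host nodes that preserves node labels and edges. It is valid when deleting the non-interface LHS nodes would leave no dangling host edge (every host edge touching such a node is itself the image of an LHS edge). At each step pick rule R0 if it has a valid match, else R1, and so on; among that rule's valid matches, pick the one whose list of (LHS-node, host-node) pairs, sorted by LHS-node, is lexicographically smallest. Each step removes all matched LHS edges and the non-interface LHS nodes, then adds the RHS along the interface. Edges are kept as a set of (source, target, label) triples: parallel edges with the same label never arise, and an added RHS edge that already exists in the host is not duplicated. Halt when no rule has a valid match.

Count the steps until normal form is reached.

[0] host  ⇒  2 nodes, 4 edges  {0-p->1 0-q->1 1-p->0 1-q->0}
[1] R3 @ {0↦0, 1↦1}  ⇒  2 nodes, 2 edges  {1-p->0 1-q->0}
[2] R3 @ {0↦1, 1↦0}  ⇒  2 nodes, 0 edges  {∅}
final graph: no rule applies after step 2

Answer: 2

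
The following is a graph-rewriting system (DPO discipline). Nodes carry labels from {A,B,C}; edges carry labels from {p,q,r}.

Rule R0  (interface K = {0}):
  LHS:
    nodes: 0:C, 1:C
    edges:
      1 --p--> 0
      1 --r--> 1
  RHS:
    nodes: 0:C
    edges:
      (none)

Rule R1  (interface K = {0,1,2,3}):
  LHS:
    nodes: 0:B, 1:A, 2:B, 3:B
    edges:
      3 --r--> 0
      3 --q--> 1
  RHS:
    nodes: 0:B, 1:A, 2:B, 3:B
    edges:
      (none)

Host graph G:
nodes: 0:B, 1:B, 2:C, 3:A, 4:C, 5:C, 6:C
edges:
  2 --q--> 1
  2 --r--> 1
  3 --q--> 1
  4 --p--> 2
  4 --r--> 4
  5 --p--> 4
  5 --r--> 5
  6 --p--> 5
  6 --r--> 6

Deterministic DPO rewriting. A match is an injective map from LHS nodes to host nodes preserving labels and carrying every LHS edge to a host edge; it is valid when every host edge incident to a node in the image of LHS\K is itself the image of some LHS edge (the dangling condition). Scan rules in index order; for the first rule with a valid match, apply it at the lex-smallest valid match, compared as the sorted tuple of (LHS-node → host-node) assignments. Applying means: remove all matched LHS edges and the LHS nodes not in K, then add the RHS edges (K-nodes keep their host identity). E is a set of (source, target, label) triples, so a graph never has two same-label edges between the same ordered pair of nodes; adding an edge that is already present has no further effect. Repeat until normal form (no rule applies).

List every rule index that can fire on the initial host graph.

Answer: [R0]

Steps:
R0: 1 valid match — {0↦5, 1↦6}
R1: no valid match — LHS pattern not found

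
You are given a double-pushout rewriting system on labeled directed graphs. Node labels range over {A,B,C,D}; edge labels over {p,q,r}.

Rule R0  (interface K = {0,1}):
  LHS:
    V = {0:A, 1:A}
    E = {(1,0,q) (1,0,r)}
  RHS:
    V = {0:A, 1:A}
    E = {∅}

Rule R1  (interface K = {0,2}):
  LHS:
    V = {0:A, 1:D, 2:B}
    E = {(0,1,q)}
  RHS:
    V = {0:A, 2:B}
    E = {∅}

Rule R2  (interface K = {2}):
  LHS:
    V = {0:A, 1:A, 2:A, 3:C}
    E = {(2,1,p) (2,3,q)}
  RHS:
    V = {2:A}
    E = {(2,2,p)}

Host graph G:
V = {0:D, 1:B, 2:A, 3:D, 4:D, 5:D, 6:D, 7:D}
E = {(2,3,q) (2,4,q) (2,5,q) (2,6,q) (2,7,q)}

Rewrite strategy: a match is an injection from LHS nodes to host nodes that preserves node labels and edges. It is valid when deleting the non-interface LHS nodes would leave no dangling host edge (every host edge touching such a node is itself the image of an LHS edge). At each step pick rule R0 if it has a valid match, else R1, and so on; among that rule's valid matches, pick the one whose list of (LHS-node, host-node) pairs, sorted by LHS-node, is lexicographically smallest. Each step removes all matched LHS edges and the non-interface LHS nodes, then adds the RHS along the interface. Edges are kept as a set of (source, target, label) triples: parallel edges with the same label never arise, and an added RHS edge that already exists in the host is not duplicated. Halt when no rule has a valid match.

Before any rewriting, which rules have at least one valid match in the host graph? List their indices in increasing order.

R0: no valid match — LHS pattern not found
R1: 5 valid matches — {0↦2, 1↦3, 2↦1}, {0↦2, 1↦4, 2↦1}, {0↦2, 1↦5, 2↦1} (+2 more)
R2: no valid match — LHS pattern not found

Answer: [R1]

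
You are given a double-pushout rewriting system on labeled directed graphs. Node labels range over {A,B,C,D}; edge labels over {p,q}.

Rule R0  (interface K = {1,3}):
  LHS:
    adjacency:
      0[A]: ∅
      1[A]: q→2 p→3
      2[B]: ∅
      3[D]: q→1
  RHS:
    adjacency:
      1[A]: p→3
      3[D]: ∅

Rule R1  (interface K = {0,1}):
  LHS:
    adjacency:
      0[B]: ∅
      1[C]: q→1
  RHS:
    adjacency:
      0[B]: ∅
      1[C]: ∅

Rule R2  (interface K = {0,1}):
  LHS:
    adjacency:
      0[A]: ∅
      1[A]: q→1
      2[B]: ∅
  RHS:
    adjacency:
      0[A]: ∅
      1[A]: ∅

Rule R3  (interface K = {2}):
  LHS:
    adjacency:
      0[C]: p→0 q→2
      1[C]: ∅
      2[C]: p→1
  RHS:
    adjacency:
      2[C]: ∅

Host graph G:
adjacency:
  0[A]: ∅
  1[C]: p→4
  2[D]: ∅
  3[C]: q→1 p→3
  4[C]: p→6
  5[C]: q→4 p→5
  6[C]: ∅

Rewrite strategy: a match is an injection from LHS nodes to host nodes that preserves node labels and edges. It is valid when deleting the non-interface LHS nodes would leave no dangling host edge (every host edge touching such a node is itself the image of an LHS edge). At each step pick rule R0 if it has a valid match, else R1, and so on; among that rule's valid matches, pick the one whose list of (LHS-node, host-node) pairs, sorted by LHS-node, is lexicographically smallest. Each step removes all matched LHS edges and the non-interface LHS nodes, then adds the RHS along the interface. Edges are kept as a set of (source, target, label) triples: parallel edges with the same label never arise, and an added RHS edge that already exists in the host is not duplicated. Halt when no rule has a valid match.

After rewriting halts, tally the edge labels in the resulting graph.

Answer: (no edges)

Rewrite trace:
start.  V:7 E:6  edges: 1-p->4 3-q->1 3-p->3 4-p->6 5-q->4 5-p->5
1. fire R3 via {0↦5, 1↦6, 2↦4}  →  V:5 E:3  edges: 1-p->4 3-q->1 3-p->3
2. fire R3 via {0↦3, 1↦4, 2↦1}  →  V:3 E:0  edges: ∅
normal form: no rule applies after step 2
NF edges: []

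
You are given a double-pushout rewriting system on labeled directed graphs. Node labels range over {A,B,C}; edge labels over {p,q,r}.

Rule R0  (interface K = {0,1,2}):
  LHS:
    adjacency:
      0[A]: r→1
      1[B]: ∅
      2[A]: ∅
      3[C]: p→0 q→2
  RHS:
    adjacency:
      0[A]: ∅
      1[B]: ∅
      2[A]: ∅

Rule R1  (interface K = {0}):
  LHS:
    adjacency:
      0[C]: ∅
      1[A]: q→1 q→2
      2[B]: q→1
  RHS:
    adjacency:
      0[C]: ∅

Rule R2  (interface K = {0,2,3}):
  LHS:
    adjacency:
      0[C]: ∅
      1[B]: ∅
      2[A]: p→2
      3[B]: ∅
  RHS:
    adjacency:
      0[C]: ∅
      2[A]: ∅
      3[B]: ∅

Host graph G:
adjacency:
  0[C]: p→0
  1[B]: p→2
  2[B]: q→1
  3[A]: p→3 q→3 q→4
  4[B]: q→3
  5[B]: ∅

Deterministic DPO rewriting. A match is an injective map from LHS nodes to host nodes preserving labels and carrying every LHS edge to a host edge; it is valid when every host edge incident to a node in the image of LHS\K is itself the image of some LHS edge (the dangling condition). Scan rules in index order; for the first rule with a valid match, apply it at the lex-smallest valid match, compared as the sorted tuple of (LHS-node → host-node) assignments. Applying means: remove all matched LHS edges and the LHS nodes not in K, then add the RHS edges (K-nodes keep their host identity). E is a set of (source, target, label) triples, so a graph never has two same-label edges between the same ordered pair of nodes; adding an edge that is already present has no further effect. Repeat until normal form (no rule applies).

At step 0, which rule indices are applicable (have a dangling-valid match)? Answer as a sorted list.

Answer: [R2]

Rewrite trace:
R0: no valid match — LHS pattern not found
R1: no valid match — 1 raw match, all fail dangling condition
R2: 3 valid matches — {0↦0, 1↦5, 2↦3, 3↦1}, {0↦0, 1↦5, 2↦3, 3↦2}, {0↦0, 1↦5, 2↦3, 3↦4}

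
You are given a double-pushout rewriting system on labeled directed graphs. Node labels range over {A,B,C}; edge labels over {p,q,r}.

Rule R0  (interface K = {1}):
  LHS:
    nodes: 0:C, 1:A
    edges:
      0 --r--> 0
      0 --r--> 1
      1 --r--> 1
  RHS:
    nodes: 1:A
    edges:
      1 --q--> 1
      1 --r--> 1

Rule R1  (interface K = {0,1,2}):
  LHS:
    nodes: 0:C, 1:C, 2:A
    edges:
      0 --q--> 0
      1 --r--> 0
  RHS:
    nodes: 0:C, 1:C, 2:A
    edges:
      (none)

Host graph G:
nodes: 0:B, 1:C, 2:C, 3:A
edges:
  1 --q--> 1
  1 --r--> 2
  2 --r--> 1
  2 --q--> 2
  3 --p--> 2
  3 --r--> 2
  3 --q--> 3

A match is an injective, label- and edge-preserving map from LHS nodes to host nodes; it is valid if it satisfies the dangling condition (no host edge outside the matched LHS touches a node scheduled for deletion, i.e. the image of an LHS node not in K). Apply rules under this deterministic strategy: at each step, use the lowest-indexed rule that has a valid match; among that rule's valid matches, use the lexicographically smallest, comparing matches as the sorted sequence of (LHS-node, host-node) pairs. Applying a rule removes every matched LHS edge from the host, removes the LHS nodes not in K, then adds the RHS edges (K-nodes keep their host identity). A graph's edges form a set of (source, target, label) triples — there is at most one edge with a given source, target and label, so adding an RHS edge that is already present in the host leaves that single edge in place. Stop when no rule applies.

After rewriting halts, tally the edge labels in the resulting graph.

initial: |V|=4 |E|=7  E = 1-q->1 1-r->2 2-r->1 2-q->2 3-p->2 3-r->2 3-q->3
step 1: apply R1 at {0↦1, 1↦2, 2↦3}  → |V|=4 |E|=5  E = 1-r->2 2-q->2 3-p->2 3-r->2 3-q->3
step 2: apply R1 at {0↦2, 1↦1, 2↦3}  → |V|=4 |E|=3  E = 3-p->2 3-r->2 3-q->3
final graph: no rule applies after step 2
NF edges: [(3, 2, 'p'), (3, 2, 'r'), (3, 3, 'q')]

Answer: p:1 q:1 r:1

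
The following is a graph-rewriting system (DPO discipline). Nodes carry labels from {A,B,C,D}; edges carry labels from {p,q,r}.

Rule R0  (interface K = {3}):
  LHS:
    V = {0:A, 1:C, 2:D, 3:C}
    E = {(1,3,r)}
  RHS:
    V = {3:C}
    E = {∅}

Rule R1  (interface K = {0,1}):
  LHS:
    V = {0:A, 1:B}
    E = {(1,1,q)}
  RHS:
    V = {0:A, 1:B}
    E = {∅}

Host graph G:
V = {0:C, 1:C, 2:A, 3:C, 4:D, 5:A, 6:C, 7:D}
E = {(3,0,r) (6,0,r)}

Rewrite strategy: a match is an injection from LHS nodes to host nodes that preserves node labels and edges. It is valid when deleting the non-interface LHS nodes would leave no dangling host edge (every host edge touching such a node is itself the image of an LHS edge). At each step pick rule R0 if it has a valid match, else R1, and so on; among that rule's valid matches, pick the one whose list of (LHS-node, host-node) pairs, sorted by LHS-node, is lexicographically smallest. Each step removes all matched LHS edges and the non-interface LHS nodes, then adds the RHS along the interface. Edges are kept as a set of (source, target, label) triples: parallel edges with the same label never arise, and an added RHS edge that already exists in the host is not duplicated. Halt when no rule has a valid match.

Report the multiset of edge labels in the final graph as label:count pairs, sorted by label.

Answer: (no edges)

Steps:
start.  V:8 E:2  edges: 3-r->0 6-r->0
1. fire R0 via {0↦2, 1↦3, 2↦4, 3↦0}  →  V:5 E:1  edges: 6-r->0
2. fire R0 via {0↦5, 1↦6, 2↦7, 3↦0}  →  V:2 E:0  edges: ∅
halt: no rule applies after step 2
NF edges: []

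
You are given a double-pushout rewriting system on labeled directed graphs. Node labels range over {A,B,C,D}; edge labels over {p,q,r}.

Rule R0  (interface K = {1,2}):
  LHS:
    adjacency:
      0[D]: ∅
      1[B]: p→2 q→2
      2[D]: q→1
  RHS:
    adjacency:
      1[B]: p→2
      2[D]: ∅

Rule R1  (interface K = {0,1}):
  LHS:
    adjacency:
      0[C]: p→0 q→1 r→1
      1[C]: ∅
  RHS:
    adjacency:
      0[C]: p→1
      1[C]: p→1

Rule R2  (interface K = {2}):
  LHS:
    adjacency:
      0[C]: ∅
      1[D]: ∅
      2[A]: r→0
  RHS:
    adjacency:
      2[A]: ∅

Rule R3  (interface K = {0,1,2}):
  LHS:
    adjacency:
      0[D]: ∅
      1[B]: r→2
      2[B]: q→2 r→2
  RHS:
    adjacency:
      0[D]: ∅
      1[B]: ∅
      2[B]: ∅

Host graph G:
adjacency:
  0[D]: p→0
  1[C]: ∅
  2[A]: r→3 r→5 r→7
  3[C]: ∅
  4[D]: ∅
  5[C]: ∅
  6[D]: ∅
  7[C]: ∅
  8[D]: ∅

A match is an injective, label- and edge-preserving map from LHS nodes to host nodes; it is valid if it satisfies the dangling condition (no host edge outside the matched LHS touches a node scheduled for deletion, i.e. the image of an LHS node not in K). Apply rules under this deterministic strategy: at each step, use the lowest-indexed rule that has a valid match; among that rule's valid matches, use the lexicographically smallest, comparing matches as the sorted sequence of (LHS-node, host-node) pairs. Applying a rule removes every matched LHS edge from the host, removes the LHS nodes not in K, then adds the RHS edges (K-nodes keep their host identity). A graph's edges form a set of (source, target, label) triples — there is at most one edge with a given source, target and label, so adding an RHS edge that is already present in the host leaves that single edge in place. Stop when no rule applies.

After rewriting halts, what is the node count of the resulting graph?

Answer: 3

Derivation:
initial: |V|=9 |E|=4  E = 0-p->0 2-r->3 2-r->5 2-r->7
step 1: apply R2 at {0↦3, 1↦4, 2↦2}  → |V|=7 |E|=3  E = 0-p->0 2-r->5 2-r->7
step 2: apply R2 at {0↦5, 1↦6, 2↦2}  → |V|=5 |E|=2  E = 0-p->0 2-r->7
step 3: apply R2 at {0↦7, 1↦8, 2↦2}  → |V|=3 |E|=1  E = 0-p->0
final graph: no rule applies after step 3
NF nodes: {0:D, 1:C, 2:A}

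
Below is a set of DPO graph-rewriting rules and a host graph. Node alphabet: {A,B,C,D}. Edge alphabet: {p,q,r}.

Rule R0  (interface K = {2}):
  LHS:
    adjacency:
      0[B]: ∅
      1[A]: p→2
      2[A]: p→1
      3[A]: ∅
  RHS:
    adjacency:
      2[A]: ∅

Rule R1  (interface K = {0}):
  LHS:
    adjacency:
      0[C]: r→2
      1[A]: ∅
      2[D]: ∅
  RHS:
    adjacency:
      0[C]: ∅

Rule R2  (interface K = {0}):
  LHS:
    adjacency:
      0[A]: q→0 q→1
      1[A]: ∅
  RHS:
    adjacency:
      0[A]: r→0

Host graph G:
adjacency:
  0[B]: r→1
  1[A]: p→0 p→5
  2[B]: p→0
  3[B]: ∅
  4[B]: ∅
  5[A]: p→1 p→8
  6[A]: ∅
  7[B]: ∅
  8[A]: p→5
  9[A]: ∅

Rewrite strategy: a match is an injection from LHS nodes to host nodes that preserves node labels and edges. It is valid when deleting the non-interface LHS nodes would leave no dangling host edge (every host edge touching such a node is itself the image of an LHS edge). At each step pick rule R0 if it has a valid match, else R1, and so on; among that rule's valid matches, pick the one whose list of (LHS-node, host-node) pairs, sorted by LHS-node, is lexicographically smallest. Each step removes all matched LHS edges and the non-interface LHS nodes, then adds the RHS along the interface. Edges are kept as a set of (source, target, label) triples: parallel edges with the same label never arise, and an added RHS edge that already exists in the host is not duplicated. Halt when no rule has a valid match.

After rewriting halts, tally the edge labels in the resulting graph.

start.  V:10 E:7  edges: 0-r->1 1-p->0 1-p->5 2-p->0 5-p->1 5-p->8 8-p->5
1. fire R0 via {0↦3, 1↦8, 2↦5, 3↦6}  →  V:7 E:5  edges: 0-r->1 1-p->0 1-p->5 2-p->0 5-p->1
2. fire R0 via {0↦4, 1↦5, 2↦1, 3↦9}  →  V:4 E:3  edges: 0-r->1 1-p->0 2-p->0
halt: no rule applies after step 2
NF edges: [(0, 1, 'r'), (1, 0, 'p'), (2, 0, 'p')]

Answer: p:2 r:1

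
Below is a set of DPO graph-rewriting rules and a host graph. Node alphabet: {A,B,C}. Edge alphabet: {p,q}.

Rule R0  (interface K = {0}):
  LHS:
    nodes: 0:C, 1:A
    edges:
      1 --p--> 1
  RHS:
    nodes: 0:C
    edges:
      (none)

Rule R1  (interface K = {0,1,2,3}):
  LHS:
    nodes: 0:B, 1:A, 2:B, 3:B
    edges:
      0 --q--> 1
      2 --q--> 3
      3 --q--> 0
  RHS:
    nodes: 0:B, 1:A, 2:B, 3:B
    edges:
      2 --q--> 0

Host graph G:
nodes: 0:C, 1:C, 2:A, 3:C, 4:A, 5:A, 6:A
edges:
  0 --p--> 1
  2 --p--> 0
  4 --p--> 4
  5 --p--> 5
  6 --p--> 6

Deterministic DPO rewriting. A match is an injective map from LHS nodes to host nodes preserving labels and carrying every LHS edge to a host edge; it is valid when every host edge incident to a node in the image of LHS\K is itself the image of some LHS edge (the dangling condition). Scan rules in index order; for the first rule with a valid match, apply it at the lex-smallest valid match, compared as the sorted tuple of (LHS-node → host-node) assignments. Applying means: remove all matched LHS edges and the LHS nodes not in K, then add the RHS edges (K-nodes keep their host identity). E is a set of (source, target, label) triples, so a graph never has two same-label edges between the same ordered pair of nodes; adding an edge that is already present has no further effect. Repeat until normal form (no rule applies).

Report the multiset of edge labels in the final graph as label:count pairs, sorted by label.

Answer: p:2

Derivation:
initial: |V|=7 |E|=5  E = 0-p->1 2-p->0 4-p->4 5-p->5 6-p->6
step 1: apply R0 at {0↦0, 1↦4}  → |V|=6 |E|=4  E = 0-p->1 2-p->0 5-p->5 6-p->6
step 2: apply R0 at {0↦0, 1↦5}  → |V|=5 |E|=3  E = 0-p->1 2-p->0 6-p->6
step 3: apply R0 at {0↦0, 1↦6}  → |V|=4 |E|=2  E = 0-p->1 2-p->0
normal form: no rule applies after step 3
NF edges: [(0, 1, 'p'), (2, 0, 'p')]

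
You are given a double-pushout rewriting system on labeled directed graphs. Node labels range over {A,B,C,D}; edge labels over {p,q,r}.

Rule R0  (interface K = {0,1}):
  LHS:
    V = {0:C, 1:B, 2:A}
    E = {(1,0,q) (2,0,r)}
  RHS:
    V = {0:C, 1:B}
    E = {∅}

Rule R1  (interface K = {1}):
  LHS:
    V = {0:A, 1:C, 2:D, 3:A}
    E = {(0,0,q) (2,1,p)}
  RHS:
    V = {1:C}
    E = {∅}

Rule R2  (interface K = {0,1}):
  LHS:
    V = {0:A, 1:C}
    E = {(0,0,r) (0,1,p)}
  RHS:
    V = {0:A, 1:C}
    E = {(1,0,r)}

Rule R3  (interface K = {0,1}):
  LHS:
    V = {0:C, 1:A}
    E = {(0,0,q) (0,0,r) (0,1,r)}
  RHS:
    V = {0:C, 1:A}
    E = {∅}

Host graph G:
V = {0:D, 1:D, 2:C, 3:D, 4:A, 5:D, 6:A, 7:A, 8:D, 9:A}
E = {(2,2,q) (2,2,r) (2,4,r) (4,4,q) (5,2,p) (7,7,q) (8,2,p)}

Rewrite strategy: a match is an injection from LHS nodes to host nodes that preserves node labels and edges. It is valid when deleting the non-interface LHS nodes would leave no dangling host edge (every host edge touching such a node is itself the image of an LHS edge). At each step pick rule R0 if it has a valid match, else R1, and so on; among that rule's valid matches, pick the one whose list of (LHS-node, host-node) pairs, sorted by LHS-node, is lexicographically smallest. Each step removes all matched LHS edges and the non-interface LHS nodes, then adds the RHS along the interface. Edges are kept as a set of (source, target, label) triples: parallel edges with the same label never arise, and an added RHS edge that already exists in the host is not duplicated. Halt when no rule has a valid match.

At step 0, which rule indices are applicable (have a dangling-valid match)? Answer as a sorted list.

R0: no valid match — LHS pattern not found
R1: 4 valid matches — {0↦7, 1↦2, 2↦5, 3↦6}, {0↦7, 1↦2, 2↦5, 3↦9}, {0↦7, 1↦2, 2↦8, 3↦6} (+1 more)
R2: no valid match — LHS pattern not found
R3: 1 valid match — {0↦2, 1↦4}

Answer: [R1,R3]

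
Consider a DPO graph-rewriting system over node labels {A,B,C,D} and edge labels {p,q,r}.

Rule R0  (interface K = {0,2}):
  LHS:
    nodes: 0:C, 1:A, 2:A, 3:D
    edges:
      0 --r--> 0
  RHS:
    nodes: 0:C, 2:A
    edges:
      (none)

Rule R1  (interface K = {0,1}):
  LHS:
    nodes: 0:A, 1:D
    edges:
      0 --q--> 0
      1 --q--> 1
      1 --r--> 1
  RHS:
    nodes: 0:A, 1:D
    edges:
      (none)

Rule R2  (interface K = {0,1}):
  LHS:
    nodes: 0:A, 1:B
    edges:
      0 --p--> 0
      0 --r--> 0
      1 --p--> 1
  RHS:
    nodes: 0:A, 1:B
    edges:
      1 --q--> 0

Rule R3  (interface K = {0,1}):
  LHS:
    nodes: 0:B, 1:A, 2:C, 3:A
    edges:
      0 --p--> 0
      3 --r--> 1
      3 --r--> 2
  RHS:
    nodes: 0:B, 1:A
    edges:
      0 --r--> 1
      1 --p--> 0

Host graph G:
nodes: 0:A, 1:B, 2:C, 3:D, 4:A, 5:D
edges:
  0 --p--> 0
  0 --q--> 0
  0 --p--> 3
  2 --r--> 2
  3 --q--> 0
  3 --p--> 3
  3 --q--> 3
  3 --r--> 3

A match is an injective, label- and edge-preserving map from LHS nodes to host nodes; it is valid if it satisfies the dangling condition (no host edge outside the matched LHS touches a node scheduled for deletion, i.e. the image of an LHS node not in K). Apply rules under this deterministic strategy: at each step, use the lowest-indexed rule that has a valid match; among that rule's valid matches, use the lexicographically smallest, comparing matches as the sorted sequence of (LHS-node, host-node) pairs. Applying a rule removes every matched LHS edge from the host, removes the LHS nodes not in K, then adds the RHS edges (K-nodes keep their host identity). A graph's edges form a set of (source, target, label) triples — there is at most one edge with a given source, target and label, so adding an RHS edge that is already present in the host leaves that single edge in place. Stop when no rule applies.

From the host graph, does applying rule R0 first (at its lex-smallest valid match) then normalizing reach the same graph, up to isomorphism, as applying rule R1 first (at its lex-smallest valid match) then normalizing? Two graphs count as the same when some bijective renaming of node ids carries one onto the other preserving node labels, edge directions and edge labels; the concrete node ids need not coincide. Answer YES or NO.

Answer: YES

Rewrite trace:
branch R0-first: apply at {0↦2, 1↦4, 2↦0, 3↦5} → |E|=7, then 1 more step(s) → NF |V|=4 |E|=4 V={0:A, 1:B, 2:C, 3:D} E=0-p->0 0-p->3 3-q->0 3-p->3
branch R1-first: apply at {0↦0, 1↦3} → |E|=5, then 1 more step(s) → NF |V|=4 |E|=4 V={0:A, 1:B, 2:C, 3:D} E=0-p->0 0-p->3 3-q->0 3-p->3
graphs isomorphic (equal up to label-preserving node renaming)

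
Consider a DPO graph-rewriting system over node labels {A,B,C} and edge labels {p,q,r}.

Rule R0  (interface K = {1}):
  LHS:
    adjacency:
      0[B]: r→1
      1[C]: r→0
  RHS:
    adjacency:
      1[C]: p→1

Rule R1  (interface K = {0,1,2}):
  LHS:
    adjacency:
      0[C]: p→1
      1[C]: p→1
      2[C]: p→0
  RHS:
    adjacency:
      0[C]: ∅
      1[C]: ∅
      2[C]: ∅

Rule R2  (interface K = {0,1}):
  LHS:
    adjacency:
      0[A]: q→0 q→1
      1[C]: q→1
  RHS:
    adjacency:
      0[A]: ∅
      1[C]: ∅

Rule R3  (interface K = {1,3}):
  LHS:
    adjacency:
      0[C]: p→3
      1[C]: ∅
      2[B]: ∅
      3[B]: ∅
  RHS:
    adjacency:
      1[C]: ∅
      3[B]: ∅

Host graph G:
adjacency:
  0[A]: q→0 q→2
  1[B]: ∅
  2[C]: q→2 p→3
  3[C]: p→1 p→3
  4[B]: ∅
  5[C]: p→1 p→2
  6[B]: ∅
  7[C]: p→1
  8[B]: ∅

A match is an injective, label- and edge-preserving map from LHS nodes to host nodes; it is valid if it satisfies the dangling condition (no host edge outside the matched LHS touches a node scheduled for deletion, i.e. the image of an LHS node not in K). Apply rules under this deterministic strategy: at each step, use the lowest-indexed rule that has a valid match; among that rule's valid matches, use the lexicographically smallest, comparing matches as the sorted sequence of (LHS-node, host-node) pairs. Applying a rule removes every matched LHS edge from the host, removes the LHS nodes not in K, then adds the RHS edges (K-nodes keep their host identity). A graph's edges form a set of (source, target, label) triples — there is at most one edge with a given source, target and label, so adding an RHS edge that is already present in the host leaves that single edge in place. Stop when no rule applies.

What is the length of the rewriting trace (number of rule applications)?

initial: |V|=9 |E|=9  E = 0-q->0 0-q->2 2-q->2 2-p->3 3-p->1 3-p->3 5-p->1 5-p->2 7-p->1
step 1: apply R1 at {0↦2, 1↦3, 2↦5}  → |V|=9 |E|=6  E = 0-q->0 0-q->2 2-q->2 3-p->1 5-p->1 7-p->1
step 2: apply R2 at {0↦0, 1↦2}  → |V|=9 |E|=3  E = 3-p->1 5-p->1 7-p->1
step 3: apply R3 at {0↦3, 1↦2, 2↦4, 3↦1}  → |V|=7 |E|=2  E = 5-p->1 7-p->1
step 4: apply R3 at {0↦5, 1↦2, 2↦6, 3↦1}  → |V|=5 |E|=1  E = 7-p->1
step 5: apply R3 at {0↦7, 1↦2, 2↦8, 3↦1}  → |V|=3 |E|=0  E = ∅
final graph: no rule applies after step 5

Answer: 5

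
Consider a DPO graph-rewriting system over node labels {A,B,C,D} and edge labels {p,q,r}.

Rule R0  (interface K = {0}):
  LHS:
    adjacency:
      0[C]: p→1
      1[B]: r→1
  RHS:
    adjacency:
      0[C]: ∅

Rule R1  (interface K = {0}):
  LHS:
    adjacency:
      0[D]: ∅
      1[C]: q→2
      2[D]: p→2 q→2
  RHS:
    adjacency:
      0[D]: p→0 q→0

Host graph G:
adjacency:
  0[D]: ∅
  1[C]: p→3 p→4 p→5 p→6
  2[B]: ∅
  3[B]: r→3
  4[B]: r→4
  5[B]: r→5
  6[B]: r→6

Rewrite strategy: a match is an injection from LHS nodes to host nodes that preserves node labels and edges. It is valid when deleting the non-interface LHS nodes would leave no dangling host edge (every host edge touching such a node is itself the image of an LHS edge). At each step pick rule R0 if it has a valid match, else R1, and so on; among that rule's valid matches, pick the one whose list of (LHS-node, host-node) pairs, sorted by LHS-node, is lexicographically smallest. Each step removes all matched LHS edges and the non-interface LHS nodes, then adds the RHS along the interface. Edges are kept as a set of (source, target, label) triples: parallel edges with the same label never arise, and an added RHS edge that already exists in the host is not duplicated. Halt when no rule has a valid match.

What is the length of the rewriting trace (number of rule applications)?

Answer: 4

Rewrite trace:
[0] host  ⇒  7 nodes, 8 edges  {1-p->3 1-p->4 1-p->5 1-p->6 3-r->3 4-r->4 5-r->5 6-r->6}
[1] R0 @ {0↦1, 1↦3}  ⇒  6 nodes, 6 edges  {1-p->4 1-p->5 1-p->6 4-r->4 5-r->5 6-r->6}
[2] R0 @ {0↦1, 1↦4}  ⇒  5 nodes, 4 edges  {1-p->5 1-p->6 5-r->5 6-r->6}
[3] R0 @ {0↦1, 1↦5}  ⇒  4 nodes, 2 edges  {1-p->6 6-r->6}
[4] R0 @ {0↦1, 1↦6}  ⇒  3 nodes, 0 edges  {∅}
normal form: no rule applies after step 4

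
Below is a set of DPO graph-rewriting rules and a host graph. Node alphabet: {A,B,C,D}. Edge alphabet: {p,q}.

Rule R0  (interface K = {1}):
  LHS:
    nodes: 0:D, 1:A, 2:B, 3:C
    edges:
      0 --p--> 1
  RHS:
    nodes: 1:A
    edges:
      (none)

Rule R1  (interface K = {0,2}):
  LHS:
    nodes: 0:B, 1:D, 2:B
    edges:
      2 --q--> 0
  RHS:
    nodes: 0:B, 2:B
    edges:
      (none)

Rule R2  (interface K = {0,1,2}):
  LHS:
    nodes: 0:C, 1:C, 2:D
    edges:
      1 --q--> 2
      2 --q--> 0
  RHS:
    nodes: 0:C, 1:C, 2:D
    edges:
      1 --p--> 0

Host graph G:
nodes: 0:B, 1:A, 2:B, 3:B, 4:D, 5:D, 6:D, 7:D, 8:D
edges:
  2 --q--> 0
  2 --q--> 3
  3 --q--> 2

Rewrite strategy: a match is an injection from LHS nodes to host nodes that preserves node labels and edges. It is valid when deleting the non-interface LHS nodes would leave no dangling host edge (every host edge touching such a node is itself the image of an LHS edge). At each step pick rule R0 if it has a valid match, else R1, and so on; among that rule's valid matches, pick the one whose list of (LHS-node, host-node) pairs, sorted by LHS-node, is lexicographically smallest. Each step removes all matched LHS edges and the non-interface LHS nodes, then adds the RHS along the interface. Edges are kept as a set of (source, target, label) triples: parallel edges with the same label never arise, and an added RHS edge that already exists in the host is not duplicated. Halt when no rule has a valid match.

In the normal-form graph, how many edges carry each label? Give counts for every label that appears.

Answer: (no edges)

Steps:
[0] host  ⇒  9 nodes, 3 edges  {2-q->0 2-q->3 3-q->2}
[1] R1 @ {0↦0, 1↦4, 2↦2}  ⇒  8 nodes, 2 edges  {2-q->3 3-q->2}
[2] R1 @ {0↦2, 1↦5, 2↦3}  ⇒  7 nodes, 1 edges  {2-q->3}
[3] R1 @ {0↦3, 1↦6, 2↦2}  ⇒  6 nodes, 0 edges  {∅}
halt: no rule applies after step 3
NF edges: []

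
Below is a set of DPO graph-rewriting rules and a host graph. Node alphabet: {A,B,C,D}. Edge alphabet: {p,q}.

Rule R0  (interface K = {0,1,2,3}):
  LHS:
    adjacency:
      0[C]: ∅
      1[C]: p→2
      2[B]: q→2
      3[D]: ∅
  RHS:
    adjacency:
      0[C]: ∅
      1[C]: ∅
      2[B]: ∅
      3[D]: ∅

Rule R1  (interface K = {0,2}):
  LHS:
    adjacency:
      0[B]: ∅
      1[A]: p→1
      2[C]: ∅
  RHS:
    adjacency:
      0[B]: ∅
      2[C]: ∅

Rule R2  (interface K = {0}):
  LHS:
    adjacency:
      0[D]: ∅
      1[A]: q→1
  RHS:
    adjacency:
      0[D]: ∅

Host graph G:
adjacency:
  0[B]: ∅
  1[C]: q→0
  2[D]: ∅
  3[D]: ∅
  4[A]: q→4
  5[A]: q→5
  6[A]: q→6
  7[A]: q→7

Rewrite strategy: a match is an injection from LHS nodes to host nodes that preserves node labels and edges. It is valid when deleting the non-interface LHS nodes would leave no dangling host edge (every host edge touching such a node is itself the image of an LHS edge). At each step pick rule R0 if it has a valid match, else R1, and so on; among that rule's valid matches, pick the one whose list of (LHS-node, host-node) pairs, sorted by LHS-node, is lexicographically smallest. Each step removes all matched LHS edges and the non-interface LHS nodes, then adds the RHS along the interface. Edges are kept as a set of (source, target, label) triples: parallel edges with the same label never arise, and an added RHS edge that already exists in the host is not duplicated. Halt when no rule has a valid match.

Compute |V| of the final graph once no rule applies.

initial: |V|=8 |E|=5  E = 1-q->0 4-q->4 5-q->5 6-q->6 7-q->7
step 1: apply R2 at {0↦2, 1↦4}  → |V|=7 |E|=4  E = 1-q->0 5-q->5 6-q->6 7-q->7
step 2: apply R2 at {0↦2, 1↦5}  → |V|=6 |E|=3  E = 1-q->0 6-q->6 7-q->7
step 3: apply R2 at {0↦2, 1↦6}  → |V|=5 |E|=2  E = 1-q->0 7-q->7
step 4: apply R2 at {0↦2, 1↦7}  → |V|=4 |E|=1  E = 1-q->0
final graph: no rule applies after step 4
NF nodes: {0:B, 1:C, 2:D, 3:D}

Answer: 4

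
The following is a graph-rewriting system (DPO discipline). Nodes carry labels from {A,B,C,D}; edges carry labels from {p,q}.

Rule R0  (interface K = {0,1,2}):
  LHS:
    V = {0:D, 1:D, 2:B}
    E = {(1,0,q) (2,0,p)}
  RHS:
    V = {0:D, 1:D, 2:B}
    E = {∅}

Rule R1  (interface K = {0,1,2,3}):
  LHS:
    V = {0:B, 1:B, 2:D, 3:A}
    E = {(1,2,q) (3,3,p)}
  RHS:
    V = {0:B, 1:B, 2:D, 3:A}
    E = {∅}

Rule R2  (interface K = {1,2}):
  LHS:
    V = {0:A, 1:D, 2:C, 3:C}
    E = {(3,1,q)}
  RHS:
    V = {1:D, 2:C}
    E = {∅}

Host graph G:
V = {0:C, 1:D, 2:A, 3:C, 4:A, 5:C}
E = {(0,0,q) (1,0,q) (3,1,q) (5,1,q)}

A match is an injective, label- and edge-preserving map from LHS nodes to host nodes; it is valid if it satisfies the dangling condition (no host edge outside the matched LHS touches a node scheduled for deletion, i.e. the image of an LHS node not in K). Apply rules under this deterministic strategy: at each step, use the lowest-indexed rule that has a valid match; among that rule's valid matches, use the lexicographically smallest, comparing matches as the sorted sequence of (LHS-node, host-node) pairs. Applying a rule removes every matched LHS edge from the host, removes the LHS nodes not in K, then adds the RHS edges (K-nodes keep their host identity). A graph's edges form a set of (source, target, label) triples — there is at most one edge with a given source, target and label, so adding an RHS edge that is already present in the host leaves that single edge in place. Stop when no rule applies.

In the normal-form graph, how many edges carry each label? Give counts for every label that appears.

[0] host  ⇒  6 nodes, 4 edges  {0-q->0 1-q->0 3-q->1 5-q->1}
[1] R2 @ {0↦2, 1↦1, 2↦0, 3↦3}  ⇒  4 nodes, 3 edges  {0-q->0 1-q->0 5-q->1}
[2] R2 @ {0↦4, 1↦1, 2↦0, 3↦5}  ⇒  2 nodes, 2 edges  {0-q->0 1-q->0}
normal form: no rule applies after step 2
NF edges: [(0, 0, 'q'), (1, 0, 'q')]

Answer: q:2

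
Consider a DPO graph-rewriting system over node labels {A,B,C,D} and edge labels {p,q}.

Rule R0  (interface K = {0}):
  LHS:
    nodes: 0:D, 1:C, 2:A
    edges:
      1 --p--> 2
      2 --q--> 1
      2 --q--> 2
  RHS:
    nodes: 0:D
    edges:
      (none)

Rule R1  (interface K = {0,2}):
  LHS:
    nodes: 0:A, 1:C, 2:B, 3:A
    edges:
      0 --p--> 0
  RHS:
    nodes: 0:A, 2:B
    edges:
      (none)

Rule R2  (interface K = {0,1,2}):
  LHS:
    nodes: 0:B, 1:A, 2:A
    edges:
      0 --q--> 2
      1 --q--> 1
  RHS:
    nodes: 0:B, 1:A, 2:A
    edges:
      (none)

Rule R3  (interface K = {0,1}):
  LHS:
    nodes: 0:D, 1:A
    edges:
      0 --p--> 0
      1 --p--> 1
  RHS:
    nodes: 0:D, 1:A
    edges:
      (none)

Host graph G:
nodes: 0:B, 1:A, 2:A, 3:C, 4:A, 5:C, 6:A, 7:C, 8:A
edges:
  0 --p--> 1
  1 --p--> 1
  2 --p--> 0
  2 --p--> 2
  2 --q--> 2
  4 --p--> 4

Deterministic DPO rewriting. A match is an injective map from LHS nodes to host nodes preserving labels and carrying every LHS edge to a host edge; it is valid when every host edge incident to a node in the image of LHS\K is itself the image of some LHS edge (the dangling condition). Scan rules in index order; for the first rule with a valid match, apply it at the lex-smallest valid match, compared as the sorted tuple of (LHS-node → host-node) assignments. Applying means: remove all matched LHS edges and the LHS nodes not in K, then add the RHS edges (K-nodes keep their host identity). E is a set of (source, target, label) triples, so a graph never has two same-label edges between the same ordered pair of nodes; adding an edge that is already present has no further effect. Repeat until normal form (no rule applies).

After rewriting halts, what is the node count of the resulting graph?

Answer: 5

Steps:
initial: |V|=9 |E|=6  E = 0-p->1 1-p->1 2-p->0 2-p->2 2-q->2 4-p->4
step 1: apply R1 at {0↦1, 1↦3, 2↦0, 3↦6}  → |V|=7 |E|=5  E = 0-p->1 2-p->0 2-p->2 2-q->2 4-p->4
step 2: apply R1 at {0↦2, 1↦5, 2↦0, 3↦8}  → |V|=5 |E|=4  E = 0-p->1 2-p->0 2-q->2 4-p->4
normal form: no rule applies after step 2
NF nodes: {0:B, 1:A, 2:A, 4:A, 7:C}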